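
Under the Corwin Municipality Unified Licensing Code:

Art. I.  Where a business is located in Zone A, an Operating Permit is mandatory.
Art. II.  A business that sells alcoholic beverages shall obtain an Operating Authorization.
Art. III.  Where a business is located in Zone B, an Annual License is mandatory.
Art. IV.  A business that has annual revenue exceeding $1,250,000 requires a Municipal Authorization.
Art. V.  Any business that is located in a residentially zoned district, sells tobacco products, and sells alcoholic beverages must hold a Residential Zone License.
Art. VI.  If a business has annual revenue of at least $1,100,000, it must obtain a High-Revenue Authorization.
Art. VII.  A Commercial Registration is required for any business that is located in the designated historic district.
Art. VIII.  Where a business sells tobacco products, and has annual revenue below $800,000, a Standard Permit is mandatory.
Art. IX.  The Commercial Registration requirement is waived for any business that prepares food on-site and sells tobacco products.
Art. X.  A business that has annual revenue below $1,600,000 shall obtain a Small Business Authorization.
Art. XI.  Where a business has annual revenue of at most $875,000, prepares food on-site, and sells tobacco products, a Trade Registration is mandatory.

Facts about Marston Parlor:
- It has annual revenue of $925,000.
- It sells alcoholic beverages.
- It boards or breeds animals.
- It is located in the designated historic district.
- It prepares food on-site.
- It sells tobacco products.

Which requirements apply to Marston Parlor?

Art. I. is located in the designated historic district (not: is located in Zone A) → Operating Permit not required.
Art. II. sells alcoholic beverages → Operating Authorization required.
Art. III. is located in the designated historic district (not: is located in Zone B) → Annual License not required.
Art. IV. revenue $925,000 ≤ $1,250,000 → Municipal Authorization not required.
Art. V. is located in the designated historic district (not: is located in a residentially zoned district); sells tobacco products; sells alcoholic beverages → Residential Zone License not required.
Art. VI. revenue $925,000 < $1,100,000 → High-Revenue Authorization not required.
Art. VII. is located in the designated historic district → Commercial Registration required.
Art. VIII. sells tobacco products; revenue $925,000 ≥ $800,000 → Standard Permit not required.
Art. IX. prepares food on-site; sells tobacco products → exempt from Commercial Registration.
Art. X. revenue $925,000 < $1,600,000 → Small Business Authorization required.
Art. XI. revenue $925,000 > $875,000; prepares food on-site; sells tobacco products → Trade Registration not required.

Operating Authorization, Small Business Authorization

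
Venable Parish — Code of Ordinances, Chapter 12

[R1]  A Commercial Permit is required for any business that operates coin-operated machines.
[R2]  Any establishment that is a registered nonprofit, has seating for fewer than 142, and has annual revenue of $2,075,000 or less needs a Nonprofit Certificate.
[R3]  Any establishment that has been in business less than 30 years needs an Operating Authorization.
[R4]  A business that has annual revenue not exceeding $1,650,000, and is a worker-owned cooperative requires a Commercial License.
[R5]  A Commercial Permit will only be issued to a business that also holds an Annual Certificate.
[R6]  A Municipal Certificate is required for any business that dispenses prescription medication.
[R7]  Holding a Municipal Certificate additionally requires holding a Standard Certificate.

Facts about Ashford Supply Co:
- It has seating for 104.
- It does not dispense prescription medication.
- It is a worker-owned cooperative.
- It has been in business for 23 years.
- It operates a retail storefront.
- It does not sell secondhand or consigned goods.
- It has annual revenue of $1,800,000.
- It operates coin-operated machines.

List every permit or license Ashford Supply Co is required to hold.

[R1] operates coin-operated machines → Commercial Permit required.
[R2] is a worker-owned cooperative (not: is a registered nonprofit); seating 104 < 142; revenue $1,800,000 ≤ $2,075,000 → Nonprofit Certificate not required.
[R3] years in business 23 < 30 → Operating Authorization required.
[R4] revenue $1,800,000 > $1,650,000; is a worker-owned cooperative → Commercial License not required.
[R5] Commercial Permit is required → Annual Certificate also required.
[R6] does not dispense prescription medication → Municipal Certificate not required.
[R7] Municipal Certificate is not required → no effect.

Annual Certificate, Commercial Permit, Operating Authorization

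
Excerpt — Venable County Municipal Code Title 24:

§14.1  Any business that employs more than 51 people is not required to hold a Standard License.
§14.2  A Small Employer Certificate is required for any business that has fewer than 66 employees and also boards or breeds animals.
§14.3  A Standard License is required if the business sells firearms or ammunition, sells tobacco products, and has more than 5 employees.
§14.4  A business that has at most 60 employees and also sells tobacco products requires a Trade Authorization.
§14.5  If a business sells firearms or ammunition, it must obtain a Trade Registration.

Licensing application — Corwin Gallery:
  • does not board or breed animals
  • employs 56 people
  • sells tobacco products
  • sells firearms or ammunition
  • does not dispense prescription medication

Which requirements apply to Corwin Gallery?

Trade Authorization, Trade Registration

§14.1 employees 56 > 51 → exempt from Standard License.
§14.2 employees 56 < 66; does not board or breed animals → Small Employer Certificate not required.
§14.3 sells firearms or ammunition; sells tobacco products; employees 56 > 5 → Standard License required.
§14.4 employees 56 ≤ 60; sells tobacco products → Trade Authorization required.
§14.5 sells firearms or ammunition → Trade Registration required.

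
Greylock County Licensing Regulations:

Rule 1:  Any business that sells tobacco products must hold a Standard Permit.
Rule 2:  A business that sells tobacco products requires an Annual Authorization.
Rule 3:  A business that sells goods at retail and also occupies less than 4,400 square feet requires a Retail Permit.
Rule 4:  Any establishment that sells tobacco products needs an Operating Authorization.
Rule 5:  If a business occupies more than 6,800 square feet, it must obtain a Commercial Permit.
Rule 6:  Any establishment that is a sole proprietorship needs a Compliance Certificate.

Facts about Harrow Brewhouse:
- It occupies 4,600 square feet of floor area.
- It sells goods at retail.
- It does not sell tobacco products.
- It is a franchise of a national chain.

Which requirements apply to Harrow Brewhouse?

None

Rule 1: does not sell tobacco products → Standard Permit not required.
Rule 2: does not sell tobacco products → Annual Authorization not required.
Rule 3: sells goods at retail; floor area 4,600 square feet ≥ 4,400 square feet → Retail Permit not required.
Rule 4: does not sell tobacco products → Operating Authorization not required.
Rule 5: floor area 4,600 square feet ≤ 6,800 square feet → Commercial Permit not required.
Rule 6: is a franchise of a national chain (not: is a sole proprietorship) → Compliance Certificate not required.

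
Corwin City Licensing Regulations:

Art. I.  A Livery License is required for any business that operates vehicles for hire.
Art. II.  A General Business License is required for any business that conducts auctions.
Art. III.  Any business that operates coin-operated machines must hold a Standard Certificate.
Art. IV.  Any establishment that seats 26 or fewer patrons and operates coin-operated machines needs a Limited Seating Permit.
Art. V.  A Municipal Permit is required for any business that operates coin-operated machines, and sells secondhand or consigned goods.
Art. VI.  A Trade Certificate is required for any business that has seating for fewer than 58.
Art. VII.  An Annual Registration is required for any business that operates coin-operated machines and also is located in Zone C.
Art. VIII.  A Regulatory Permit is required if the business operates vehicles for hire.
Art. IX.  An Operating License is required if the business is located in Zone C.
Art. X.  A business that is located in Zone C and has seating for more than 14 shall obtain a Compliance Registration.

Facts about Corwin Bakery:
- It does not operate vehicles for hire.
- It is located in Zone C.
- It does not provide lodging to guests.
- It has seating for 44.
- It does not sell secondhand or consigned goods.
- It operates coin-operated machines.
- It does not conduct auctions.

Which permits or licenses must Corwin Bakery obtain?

Annual Registration, Compliance Registration, Operating License, Standard Certificate, Trade Certificate

Art. I. does not operate vehicles for hire → Livery License not required.
Art. II. does not conduct auctions → General Business License not required.
Art. III. operates coin-operated machines → Standard Certificate required.
Art. IV. seating 44 > 26; operates coin-operated machines → Limited Seating Permit not required.
Art. V. operates coin-operated machines; does not sell secondhand or consigned goods → Municipal Permit not required.
Art. VI. seating 44 < 58 → Trade Certificate required.
Art. VII. operates coin-operated machines; is located in Zone C → Annual Registration required.
Art. VIII. does not operate vehicles for hire → Regulatory Permit not required.
Art. IX. is located in Zone C → Operating License required.
Art. X. is located in Zone C; seating 44 > 14 → Compliance Registration required.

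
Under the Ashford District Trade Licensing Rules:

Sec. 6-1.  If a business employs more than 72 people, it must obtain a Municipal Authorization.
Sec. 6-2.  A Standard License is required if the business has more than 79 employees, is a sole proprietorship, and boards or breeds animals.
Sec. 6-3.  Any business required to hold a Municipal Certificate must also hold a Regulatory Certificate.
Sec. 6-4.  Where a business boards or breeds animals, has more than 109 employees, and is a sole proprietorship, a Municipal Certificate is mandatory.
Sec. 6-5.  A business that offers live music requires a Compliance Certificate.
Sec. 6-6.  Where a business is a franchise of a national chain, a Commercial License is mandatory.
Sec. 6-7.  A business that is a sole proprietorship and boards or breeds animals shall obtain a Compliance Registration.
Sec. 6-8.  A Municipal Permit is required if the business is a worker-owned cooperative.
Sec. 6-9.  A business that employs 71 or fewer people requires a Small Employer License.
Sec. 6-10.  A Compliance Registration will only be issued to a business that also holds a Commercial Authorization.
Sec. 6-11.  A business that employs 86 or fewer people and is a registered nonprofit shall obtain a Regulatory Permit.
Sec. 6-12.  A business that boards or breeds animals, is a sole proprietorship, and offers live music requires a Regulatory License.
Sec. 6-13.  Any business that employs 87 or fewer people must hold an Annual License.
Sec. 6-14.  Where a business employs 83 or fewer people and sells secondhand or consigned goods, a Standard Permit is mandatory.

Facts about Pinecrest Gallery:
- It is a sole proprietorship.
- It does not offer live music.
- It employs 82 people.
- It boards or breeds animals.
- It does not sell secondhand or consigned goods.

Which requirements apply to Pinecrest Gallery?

Sec. 6-1. employees 82 > 72 → Municipal Authorization required.
Sec. 6-2. employees 82 > 79; is a sole proprietorship; boards or breeds animals → Standard License required.
Sec. 6-3. Municipal Certificate is not required → no effect.
Sec. 6-4. boards or breeds animals; employees 82 ≤ 109; is a sole proprietorship → Municipal Certificate not required.
Sec. 6-5. does not offer live music → Compliance Certificate not required.
Sec. 6-6. is a sole proprietorship (not: is a franchise of a national chain) → Commercial License not required.
Sec. 6-7. is a sole proprietorship; boards or breeds animals → Compliance Registration required.
Sec. 6-8. is a sole proprietorship (not: is a worker-owned cooperative) → Municipal Permit not required.
Sec. 6-9. employees 82 > 71 → Small Employer License not required.
Sec. 6-10. Compliance Registration is required → Commercial Authorization also required.
Sec. 6-11. employees 82 ≤ 86; is a sole proprietorship (not: is a registered nonprofit) → Regulatory Permit not required.
Sec. 6-12. boards or breeds animals; is a sole proprietorship; does not offer live music → Regulatory License not required.
Sec. 6-13. employees 82 ≤ 87 → Annual License required.
Sec. 6-14. employees 82 ≤ 83; does not sell secondhand or consigned goods → Standard Permit not required.

Annual License, Commercial Authorization, Compliance Registration, Municipal Authorization, Standard License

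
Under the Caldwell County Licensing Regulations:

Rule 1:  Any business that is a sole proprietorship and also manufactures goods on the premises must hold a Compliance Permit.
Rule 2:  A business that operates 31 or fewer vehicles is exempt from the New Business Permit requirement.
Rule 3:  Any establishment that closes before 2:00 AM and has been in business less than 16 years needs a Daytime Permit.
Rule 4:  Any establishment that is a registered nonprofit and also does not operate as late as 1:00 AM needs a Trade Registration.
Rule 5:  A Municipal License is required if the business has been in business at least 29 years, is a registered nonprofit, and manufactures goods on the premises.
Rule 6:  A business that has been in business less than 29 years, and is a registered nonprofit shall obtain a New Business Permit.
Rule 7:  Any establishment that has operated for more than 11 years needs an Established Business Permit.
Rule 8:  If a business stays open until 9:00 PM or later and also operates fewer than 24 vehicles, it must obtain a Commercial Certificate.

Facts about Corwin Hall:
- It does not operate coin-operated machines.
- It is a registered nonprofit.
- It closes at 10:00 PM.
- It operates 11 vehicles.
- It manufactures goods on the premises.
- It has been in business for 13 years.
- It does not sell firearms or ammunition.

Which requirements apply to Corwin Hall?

Commercial Certificate, Daytime Permit, Established Business Permit, Trade Registration

Rule 1: is a registered nonprofit (not: is a sole proprietorship); manufactures goods on the premises → Compliance Permit not required.
Rule 2: vehicles 11 ≤ 31 → exempt from New Business Permit.
Rule 3: closes 10:00 PM, at/before 2:00 AM; years in business 13 < 16 → Daytime Permit required.
Rule 4: is a registered nonprofit; closes 10:00 PM, at/before 1:00 AM → Trade Registration required.
Rule 5: years in business 13 < 29; is a registered nonprofit; manufactures goods on the premises → Municipal License not required.
Rule 6: years in business 13 < 29; is a registered nonprofit → New Business Permit required.
Rule 7: years in business 13 > 11 → Established Business Permit required.
Rule 8: closes 10:00 PM, after 9:00 PM; vehicles 11 < 24 → Commercial Certificate required.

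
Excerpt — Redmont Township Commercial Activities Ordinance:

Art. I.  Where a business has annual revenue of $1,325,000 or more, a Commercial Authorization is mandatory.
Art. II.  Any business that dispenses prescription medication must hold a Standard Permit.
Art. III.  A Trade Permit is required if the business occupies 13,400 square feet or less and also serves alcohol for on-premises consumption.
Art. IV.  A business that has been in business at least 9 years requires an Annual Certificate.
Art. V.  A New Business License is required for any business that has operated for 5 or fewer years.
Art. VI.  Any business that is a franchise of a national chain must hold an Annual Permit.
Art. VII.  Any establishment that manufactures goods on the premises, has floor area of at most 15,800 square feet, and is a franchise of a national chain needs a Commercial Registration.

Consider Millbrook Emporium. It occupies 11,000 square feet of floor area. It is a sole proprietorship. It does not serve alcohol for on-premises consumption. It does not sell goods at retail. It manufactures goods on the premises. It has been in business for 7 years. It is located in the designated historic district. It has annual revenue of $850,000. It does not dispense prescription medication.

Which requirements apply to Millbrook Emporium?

None

Art. I. revenue $850,000 < $1,325,000 → Commercial Authorization not required.
Art. II. does not dispense prescription medication → Standard Permit not required.
Art. III. floor area 11,000 square feet ≤ 13,400 square feet; does not serve alcohol for on-premises consumption → Trade Permit not required.
Art. IV. years in business 7 < 9 → Annual Certificate not required.
Art. V. years in business 7 > 5 → New Business License not required.
Art. VI. is a sole proprietorship (not: is a franchise of a national chain) → Annual Permit not required.
Art. VII. manufactures goods on the premises; floor area 11,000 square feet ≤ 15,800 square feet; is a sole proprietorship (not: is a franchise of a national chain) → Commercial Registration not required.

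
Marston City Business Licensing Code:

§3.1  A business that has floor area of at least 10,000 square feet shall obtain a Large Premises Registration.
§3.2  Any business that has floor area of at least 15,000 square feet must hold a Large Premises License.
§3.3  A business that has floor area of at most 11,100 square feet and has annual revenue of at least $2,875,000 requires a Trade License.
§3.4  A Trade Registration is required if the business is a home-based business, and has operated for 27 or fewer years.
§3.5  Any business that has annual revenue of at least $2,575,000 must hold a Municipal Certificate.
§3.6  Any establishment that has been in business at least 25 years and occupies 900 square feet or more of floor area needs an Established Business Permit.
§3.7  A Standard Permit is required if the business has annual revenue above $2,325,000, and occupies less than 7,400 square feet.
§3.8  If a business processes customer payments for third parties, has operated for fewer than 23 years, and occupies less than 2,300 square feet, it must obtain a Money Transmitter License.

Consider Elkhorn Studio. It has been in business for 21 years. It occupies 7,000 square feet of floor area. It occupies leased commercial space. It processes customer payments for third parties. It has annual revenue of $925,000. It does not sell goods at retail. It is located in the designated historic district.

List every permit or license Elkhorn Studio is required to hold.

§3.1 floor area 7,000 square feet < 10,000 square feet → Large Premises Registration not required.
§3.2 floor area 7,000 square feet < 15,000 square feet → Large Premises License not required.
§3.3 floor area 7,000 square feet ≤ 11,100 square feet; revenue $925,000 < $2,875,000 → Trade License not required.
§3.4 occupies leased commercial space (not: is a home-based business); years in business 21 ≤ 27 → Trade Registration not required.
§3.5 revenue $925,000 < $2,575,000 → Municipal Certificate not required.
§3.6 years in business 21 < 25; floor area 7,000 square feet ≥ 900 square feet → Established Business Permit not required.
§3.7 revenue $925,000 ≤ $2,325,000; floor area 7,000 square feet < 7,400 square feet → Standard Permit not required.
§3.8 processes customer payments for third parties; years in business 21 < 23; floor area 7,000 square feet ≥ 2,300 square feet → Money Transmitter License not required.

None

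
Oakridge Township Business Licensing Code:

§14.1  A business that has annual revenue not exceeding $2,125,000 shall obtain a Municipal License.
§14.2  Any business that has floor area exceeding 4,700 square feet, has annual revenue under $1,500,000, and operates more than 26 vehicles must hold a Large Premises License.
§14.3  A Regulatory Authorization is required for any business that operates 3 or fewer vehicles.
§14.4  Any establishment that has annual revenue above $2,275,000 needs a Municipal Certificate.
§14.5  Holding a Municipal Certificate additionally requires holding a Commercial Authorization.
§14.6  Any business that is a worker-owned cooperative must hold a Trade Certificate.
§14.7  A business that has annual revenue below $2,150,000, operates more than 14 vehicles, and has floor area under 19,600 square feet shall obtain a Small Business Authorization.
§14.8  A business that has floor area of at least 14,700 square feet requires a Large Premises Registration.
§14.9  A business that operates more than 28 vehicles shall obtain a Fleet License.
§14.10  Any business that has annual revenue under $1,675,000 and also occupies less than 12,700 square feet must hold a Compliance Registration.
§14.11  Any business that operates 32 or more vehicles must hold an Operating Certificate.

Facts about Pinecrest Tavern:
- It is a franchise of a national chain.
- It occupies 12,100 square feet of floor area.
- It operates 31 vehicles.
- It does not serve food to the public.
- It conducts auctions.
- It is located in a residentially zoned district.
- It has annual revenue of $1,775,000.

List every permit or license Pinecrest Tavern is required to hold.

Fleet License, Municipal License, Small Business Authorization

§14.1 revenue $1,775,000 ≤ $2,125,000 → Municipal License required.
§14.2 floor area 12,100 square feet > 4,700 square feet; revenue $1,775,000 ≥ $1,500,000; vehicles 31 > 26 → Large Premises License not required.
§14.3 vehicles 31 > 3 → Regulatory Authorization not required.
§14.4 revenue $1,775,000 ≤ $2,275,000 → Municipal Certificate not required.
§14.5 Municipal Certificate is not required → no effect.
§14.6 is a franchise of a national chain (not: is a worker-owned cooperative) → Trade Certificate not required.
§14.7 revenue $1,775,000 < $2,150,000; vehicles 31 > 14; floor area 12,100 square feet < 19,600 square feet → Small Business Authorization required.
§14.8 floor area 12,100 square feet < 14,700 square feet → Large Premises Registration not required.
§14.9 vehicles 31 > 28 → Fleet License required.
§14.10 revenue $1,775,000 ≥ $1,675,000; floor area 12,100 square feet < 12,700 square feet → Compliance Registration not required.
§14.11 vehicles 31 < 32 → Operating Certificate not required.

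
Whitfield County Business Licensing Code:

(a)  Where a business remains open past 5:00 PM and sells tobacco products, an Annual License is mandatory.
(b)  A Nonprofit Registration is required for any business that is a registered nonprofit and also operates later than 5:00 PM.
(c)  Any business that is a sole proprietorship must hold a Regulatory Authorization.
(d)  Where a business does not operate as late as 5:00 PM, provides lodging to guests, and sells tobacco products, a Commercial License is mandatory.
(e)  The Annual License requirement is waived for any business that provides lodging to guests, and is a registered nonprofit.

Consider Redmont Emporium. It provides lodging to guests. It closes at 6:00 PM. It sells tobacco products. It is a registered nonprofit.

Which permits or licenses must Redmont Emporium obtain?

(a) closes 6:00 PM, after 5:00 PM; sells tobacco products → Annual License required.
(b) is a registered nonprofit; closes 6:00 PM, after 5:00 PM → Nonprofit Registration required.
(c) is a registered nonprofit (not: is a sole proprietorship) → Regulatory Authorization not required.
(d) closes 6:00 PM, after 5:00 PM; provides lodging to guests; sells tobacco products → Commercial License not required.
(e) provides lodging to guests; is a registered nonprofit → exempt from Annual License.

Nonprofit Registration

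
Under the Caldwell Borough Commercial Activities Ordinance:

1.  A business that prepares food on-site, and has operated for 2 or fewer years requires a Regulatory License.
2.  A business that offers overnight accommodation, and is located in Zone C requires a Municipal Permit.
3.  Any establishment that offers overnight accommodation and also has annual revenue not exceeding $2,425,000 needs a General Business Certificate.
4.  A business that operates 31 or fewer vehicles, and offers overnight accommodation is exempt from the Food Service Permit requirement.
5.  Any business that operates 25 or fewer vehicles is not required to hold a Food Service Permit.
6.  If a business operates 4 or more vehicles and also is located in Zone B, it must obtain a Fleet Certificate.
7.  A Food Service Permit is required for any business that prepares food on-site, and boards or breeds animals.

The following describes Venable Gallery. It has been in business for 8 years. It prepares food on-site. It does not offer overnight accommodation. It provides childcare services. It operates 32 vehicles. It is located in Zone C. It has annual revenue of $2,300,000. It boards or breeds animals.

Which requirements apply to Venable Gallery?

Food Service Permit

1. prepares food on-site; years in business 8 > 2 → Regulatory License not required.
2. does not offer overnight accommodation; is located in Zone C → Municipal Permit not required.
3. does not offer overnight accommodation; revenue $2,300,000 ≤ $2,425,000 → General Business Certificate not required.
4. vehicles 32 > 31; does not offer overnight accommodation → Food Service Permit exemption does not apply.
5. vehicles 32 > 25 → Food Service Permit exemption does not apply.
6. vehicles 32 ≥ 4; is located in Zone C (not: is located in Zone B) → Fleet Certificate not required.
7. prepares food on-site; boards or breeds animals → Food Service Permit required.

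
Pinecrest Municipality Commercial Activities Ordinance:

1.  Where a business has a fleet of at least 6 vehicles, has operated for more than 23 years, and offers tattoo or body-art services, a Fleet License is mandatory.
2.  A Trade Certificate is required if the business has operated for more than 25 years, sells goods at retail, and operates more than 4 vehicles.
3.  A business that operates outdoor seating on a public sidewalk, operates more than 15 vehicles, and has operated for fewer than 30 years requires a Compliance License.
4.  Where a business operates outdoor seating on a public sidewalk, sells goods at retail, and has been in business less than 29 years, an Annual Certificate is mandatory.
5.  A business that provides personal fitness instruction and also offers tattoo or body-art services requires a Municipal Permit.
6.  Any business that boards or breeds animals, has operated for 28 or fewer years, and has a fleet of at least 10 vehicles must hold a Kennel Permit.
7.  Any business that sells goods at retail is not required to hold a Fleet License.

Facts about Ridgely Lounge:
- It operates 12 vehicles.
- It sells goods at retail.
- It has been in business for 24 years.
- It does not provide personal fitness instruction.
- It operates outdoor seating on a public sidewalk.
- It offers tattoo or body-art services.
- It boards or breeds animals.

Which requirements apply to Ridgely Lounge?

1. vehicles 12 ≥ 6; years in business 24 > 23; offers tattoo or body-art services → Fleet License required.
2. years in business 24 ≤ 25; sells goods at retail; vehicles 12 > 4 → Trade Certificate not required.
3. operates outdoor seating on a public sidewalk; vehicles 12 ≤ 15; years in business 24 < 30 → Compliance License not required.
4. operates outdoor seating on a public sidewalk; sells goods at retail; years in business 24 < 29 → Annual Certificate required.
5. does not provide personal fitness instruction; offers tattoo or body-art services → Municipal Permit not required.
6. boards or breeds animals; years in business 24 ≤ 28; vehicles 12 ≥ 10 → Kennel Permit required.
7. sells goods at retail → exempt from Fleet License.

Annual Certificate, Kennel Permit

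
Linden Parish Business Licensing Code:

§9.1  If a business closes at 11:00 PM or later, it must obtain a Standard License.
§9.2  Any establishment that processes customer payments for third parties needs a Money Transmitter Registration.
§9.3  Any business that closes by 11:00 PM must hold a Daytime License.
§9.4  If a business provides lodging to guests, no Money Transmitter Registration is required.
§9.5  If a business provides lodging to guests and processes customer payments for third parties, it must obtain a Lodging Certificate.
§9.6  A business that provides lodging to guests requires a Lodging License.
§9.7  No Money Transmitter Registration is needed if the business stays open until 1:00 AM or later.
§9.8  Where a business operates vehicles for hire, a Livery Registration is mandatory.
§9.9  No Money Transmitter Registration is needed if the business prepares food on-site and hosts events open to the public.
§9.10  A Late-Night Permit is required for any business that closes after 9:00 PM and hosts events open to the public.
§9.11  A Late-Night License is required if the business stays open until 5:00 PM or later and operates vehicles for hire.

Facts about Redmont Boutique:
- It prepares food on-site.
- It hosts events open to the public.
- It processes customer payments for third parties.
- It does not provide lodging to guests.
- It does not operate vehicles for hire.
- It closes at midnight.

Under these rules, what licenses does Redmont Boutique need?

§9.1 closes midnight, after 11:00 PM → Standard License required.
§9.2 processes customer payments for third parties → Money Transmitter Registration required.
§9.3 closes midnight, after 11:00 PM → Daytime License not required.
§9.4 does not provide lodging to guests → Money Transmitter Registration exemption does not apply.
§9.5 does not provide lodging to guests; processes customer payments for third parties → Lodging Certificate not required.
§9.6 does not provide lodging to guests → Lodging License not required.
§9.7 closes midnight, at/before 1:00 AM → Money Transmitter Registration exemption does not apply.
§9.8 does not operate vehicles for hire → Livery Registration not required.
§9.9 prepares food on-site; hosts events open to the public → exempt from Money Transmitter Registration.
§9.10 closes midnight, after 9:00 PM; hosts events open to the public → Late-Night Permit required.
§9.11 closes midnight, after 5:00 PM; does not operate vehicles for hire → Late-Night License not required.

Late-Night Permit, Standard License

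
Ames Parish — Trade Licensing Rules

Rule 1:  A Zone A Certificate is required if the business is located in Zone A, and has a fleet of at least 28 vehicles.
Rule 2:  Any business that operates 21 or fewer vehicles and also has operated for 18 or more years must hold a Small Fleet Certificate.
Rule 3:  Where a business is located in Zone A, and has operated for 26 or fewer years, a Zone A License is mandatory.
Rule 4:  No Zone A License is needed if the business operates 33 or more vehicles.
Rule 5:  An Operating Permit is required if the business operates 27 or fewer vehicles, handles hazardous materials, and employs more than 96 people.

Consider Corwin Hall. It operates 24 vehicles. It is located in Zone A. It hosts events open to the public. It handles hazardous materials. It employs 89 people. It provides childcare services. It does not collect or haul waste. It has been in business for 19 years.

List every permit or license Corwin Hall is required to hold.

Zone A License

Rule 1: is located in Zone A; vehicles 24 < 28 → Zone A Certificate not required.
Rule 2: vehicles 24 > 21; years in business 19 ≥ 18 → Small Fleet Certificate not required.
Rule 3: is located in Zone A; years in business 19 ≤ 26 → Zone A License required.
Rule 4: vehicles 24 < 33 → Zone A License exemption does not apply.
Rule 5: vehicles 24 ≤ 27; handles hazardous materials; employees 89 ≤ 96 → Operating Permit not required.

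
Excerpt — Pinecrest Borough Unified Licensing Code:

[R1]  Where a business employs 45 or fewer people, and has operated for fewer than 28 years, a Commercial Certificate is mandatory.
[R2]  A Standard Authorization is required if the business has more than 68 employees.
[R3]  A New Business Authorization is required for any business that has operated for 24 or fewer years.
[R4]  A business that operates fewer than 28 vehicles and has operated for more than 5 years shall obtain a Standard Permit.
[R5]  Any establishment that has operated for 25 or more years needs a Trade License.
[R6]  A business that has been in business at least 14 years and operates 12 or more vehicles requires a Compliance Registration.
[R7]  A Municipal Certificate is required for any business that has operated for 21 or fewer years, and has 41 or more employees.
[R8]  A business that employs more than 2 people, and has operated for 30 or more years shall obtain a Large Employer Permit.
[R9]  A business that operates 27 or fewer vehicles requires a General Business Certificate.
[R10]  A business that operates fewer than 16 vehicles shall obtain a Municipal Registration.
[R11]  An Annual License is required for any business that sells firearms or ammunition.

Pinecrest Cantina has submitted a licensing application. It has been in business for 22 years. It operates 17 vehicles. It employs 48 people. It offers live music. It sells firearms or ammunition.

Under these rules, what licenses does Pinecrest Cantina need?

[R1] employees 48 > 45; years in business 22 < 28 → Commercial Certificate not required.
[R2] employees 48 ≤ 68 → Standard Authorization not required.
[R3] years in business 22 ≤ 24 → New Business Authorization required.
[R4] vehicles 17 < 28; years in business 22 > 5 → Standard Permit required.
[R5] years in business 22 < 25 → Trade License not required.
[R6] years in business 22 ≥ 14; vehicles 17 ≥ 12 → Compliance Registration required.
[R7] years in business 22 > 21; employees 48 ≥ 41 → Municipal Certificate not required.
[R8] employees 48 > 2; years in business 22 < 30 → Large Employer Permit not required.
[R9] vehicles 17 ≤ 27 → General Business Certificate required.
[R10] vehicles 17 ≥ 16 → Municipal Registration not required.
[R11] sells firearms or ammunition → Annual License required.

Annual License, Compliance Registration, General Business Certificate, New Business Authorization, Standard Permit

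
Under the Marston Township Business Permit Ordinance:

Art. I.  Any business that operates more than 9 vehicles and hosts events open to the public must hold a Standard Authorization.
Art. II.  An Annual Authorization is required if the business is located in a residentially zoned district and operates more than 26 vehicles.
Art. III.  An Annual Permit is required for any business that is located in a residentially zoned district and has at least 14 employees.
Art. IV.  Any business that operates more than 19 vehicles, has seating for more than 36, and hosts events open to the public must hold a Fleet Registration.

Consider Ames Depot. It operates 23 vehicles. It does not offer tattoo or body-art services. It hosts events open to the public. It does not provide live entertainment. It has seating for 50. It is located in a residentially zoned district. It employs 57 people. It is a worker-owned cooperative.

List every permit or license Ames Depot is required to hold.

Annual Permit, Fleet Registration, Standard Authorization

Art. I. vehicles 23 > 9; hosts events open to the public → Standard Authorization required.
Art. II. is located in a residentially zoned district; vehicles 23 ≤ 26 → Annual Authorization not required.
Art. III. is located in a residentially zoned district; employees 57 ≥ 14 → Annual Permit required.
Art. IV. vehicles 23 > 19; seating 50 > 36; hosts events open to the public → Fleet Registration required.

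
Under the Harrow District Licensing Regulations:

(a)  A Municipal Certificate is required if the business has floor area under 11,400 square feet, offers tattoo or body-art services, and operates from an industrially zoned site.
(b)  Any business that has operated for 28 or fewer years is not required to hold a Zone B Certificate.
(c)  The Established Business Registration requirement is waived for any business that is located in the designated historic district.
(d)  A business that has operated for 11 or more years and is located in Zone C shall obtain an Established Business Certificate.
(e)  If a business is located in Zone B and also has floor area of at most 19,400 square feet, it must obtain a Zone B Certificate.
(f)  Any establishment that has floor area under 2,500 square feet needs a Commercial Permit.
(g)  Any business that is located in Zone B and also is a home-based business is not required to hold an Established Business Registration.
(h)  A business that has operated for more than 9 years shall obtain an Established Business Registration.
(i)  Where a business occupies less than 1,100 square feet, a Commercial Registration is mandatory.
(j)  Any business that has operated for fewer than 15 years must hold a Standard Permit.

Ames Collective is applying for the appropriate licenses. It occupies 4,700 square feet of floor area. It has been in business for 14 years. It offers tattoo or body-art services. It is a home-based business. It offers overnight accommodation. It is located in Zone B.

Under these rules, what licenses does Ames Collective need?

(a) floor area 4,700 square feet < 11,400 square feet; offers tattoo or body-art services; is a home-based business (not: operates from an industrially zoned site) → Municipal Certificate not required.
(b) years in business 14 ≤ 28 → exempt from Zone B Certificate.
(c) is located in Zone B (not: is located in the designated historic district) → Established Business Registration exemption does not apply.
(d) years in business 14 ≥ 11; is located in Zone B (not: is located in Zone C) → Established Business Certificate not required.
(e) is located in Zone B; floor area 4,700 square feet ≤ 19,400 square feet → Zone B Certificate required.
(f) floor area 4,700 square feet ≥ 2,500 square feet → Commercial Permit not required.
(g) is located in Zone B; is a home-based business → exempt from Established Business Registration.
(h) years in business 14 > 9 → Established Business Registration required.
(i) floor area 4,700 square feet ≥ 1,100 square feet → Commercial Registration not required.
(j) years in business 14 < 15 → Standard Permit required.

Standard Permit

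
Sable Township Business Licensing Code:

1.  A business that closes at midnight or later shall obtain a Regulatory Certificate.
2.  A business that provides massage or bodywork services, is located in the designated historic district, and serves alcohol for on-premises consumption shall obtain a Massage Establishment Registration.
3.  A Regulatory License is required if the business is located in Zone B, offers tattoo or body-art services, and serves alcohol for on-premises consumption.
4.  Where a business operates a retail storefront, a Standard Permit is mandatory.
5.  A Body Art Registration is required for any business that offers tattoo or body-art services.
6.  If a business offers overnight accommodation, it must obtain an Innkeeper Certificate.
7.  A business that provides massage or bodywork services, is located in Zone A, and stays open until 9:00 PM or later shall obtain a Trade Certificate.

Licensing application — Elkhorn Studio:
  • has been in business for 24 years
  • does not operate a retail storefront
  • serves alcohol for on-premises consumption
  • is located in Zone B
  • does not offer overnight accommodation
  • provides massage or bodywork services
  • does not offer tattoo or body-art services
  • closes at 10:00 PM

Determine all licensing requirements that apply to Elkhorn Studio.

None

1. closes 10:00 PM, at/before midnight → Regulatory Certificate not required.
2. provides massage or bodywork services; is located in Zone B (not: is located in the designated historic district); serves alcohol for on-premises consumption → Massage Establishment Registration not required.
3. is located in Zone B; does not offer tattoo or body-art services; serves alcohol for on-premises consumption → Regulatory License not required.
4. does not operate a retail storefront → Standard Permit not required.
5. does not offer tattoo or body-art services → Body Art Registration not required.
6. does not offer overnight accommodation → Innkeeper Certificate not required.
7. provides massage or bodywork services; is located in Zone B (not: is located in Zone A); closes 10:00 PM, after 9:00 PM → Trade Certificate not required.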